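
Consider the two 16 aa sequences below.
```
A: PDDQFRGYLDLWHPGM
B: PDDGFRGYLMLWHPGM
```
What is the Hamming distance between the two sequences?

Mismatches (1-based): residue 4: Q→G; residue 10: D→M.

2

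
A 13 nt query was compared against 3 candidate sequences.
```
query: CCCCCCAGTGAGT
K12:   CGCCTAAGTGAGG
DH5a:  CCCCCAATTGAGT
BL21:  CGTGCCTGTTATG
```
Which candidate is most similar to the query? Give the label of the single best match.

Hamming distances to query — K12: 4; DH5a: 2; BL21: 7.
Smallest is DH5a with 2 mismatches.

DH5a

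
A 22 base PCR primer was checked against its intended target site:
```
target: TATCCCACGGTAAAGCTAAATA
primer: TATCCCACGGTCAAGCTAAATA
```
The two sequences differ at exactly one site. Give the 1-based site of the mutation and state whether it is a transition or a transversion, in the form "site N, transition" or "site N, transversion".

The sequences differ only at site 12: A→C (purine→pyrimidine), a transversion.

site 12, transversion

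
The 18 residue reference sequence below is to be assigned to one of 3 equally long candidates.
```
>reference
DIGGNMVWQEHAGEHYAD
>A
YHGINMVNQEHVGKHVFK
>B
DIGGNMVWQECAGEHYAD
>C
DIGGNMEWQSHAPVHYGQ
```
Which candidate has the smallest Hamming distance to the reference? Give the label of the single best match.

B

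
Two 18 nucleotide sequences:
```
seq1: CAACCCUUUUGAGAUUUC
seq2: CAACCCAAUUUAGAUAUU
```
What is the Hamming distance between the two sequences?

5

Mismatches (1-based): position 7: U→A; position 8: U→A; position 11: G→U; position 16: U→A; position 18: C→U.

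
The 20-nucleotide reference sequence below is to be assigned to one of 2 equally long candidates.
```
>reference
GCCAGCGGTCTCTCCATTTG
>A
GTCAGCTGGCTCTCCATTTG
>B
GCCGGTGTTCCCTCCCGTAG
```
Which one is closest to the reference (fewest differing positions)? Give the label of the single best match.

A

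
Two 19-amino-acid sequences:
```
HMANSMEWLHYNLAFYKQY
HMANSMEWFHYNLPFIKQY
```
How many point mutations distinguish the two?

3

Mismatches (1-based): position 9: L→F; position 14: A→P; position 16: Y→I.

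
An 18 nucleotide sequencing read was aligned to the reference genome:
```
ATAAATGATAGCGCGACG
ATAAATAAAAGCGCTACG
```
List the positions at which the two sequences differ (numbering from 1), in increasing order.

Scanning 1-based: 7: G/A; 9: T/A; 15: G/T.

7, 9, 15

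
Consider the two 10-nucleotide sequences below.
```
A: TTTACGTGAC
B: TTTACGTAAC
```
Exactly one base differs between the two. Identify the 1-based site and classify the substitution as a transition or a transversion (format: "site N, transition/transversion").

site 8, transition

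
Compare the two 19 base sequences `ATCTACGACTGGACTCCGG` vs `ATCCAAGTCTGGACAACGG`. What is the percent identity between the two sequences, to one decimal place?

73.7%

Mismatches at positions 4, 6, 8, 15, 16 (1-based): 5 of 19.
Identical positions: 14/19 = 73.68% → 73.7%.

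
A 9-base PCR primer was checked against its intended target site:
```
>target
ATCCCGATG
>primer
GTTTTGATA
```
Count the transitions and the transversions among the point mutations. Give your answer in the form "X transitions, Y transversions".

5 transitions, 0 transversions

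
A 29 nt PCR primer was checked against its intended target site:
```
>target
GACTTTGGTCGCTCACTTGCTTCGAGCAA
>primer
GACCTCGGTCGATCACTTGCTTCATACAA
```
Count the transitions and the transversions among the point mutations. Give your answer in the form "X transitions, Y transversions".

Transitions (purine↔purine or pyrimidine↔pyrimidine): 4 T→C, 6 T→C, 24 G→A, 26 G→A.
Transversions (purine↔pyrimidine): 12 C→A, 25 A→T.

4 transitions, 2 transversions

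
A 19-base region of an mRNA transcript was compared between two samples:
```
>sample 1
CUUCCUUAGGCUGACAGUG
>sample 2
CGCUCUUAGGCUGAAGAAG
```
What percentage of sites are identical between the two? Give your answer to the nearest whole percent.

63%

7 positions differ (2, 3, 4, 15, 16, 17, 18), so 12 of 19 match: 12/19 = 63.16%.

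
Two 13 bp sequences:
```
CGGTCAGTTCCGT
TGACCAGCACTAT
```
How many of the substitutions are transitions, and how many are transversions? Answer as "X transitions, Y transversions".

6 transitions, 1 transversion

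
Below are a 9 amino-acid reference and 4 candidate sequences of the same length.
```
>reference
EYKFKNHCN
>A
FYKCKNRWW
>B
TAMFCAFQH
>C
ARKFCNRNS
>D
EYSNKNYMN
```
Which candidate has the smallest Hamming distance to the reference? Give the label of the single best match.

A differs at 5 positions; B differs at 8 positions; C differs at 6 positions; D differs at 4 positions. The closest is D.

D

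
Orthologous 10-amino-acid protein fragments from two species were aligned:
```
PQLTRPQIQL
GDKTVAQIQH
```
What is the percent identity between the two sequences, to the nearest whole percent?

6 positions differ (1, 2, 3, 5, 6, 10), so 4 of 10 match: 4/10 = 40%.

40%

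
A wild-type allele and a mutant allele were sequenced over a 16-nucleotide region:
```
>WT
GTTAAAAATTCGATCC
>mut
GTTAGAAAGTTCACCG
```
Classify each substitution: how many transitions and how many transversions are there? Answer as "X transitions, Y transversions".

3 transitions, 3 transversions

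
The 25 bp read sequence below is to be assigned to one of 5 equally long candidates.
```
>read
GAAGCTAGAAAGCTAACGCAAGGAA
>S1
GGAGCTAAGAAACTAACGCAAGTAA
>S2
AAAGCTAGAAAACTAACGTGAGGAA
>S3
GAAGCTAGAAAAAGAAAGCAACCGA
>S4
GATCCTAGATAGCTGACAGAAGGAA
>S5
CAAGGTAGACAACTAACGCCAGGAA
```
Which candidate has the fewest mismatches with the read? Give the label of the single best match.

S1 differs at 5 positions; S2 differs at 4 positions; S3 differs at 7 positions; S4 differs at 6 positions; S5 differs at 5 positions. The closest is S2.

S2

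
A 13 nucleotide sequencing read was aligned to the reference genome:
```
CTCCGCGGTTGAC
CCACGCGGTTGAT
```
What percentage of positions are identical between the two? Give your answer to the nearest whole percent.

77%

3 positions differ (2, 3, 13), so 10 of 13 match: 10/13 = 76.92%.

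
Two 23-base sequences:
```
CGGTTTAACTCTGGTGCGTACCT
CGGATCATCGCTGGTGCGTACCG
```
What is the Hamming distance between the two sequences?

5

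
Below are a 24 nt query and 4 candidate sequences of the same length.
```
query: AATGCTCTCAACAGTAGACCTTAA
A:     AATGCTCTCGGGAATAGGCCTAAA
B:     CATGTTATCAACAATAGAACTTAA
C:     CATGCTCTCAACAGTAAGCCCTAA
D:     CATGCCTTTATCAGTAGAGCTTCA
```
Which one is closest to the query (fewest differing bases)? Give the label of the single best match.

C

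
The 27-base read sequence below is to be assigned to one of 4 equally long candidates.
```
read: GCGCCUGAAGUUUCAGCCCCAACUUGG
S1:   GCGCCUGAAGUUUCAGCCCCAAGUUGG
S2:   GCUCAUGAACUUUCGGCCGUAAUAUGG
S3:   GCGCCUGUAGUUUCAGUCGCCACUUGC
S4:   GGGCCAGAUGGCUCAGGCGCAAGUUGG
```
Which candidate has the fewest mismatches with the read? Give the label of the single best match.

S1

S1 differs at 1 position; S2 differs at 8 positions; S3 differs at 5 positions; S4 differs at 8 positions. The closest is S1.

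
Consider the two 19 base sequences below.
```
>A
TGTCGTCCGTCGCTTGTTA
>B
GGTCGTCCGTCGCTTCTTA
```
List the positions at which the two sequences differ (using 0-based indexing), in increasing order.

0, 15

Scanning 0-based: 0: T/G; 15: G/C.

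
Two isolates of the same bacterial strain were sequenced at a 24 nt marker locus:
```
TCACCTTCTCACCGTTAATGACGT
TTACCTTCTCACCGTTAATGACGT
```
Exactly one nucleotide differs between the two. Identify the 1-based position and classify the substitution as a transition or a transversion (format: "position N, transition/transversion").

position 2, transition

The sequences differ only at position 2: C→T (pyrimidine→pyrimidine), a transition.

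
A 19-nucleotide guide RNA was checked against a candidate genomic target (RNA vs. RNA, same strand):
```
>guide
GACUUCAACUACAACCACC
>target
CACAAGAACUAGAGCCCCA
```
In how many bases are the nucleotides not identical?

8

Comparing position by position, 8 bases differ: 1 (G/C), 4 (U/A), 5 (U/A), 6 (C/G), 12 (C/G), 14 (A/G), 17 (A/C), 19 (C/A).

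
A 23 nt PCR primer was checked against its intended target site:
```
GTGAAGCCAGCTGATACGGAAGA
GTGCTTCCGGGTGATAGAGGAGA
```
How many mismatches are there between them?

The sequences differ at sites 4, 5, 6, 9, 11, 17, 18, 20 (1-based) — 8 in total.

8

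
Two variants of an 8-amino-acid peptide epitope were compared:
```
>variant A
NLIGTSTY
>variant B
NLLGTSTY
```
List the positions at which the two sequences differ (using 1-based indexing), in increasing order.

Scanning 1-based: 3: I/L.

3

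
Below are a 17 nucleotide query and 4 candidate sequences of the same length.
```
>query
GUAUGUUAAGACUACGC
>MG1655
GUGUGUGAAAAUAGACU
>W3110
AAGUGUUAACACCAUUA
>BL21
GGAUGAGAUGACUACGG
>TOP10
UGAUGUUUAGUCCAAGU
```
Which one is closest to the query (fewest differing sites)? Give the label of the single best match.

MG1655 differs at 9 sites; W3110 differs at 8 sites; BL21 differs at 5 sites; TOP10 differs at 7 sites. The closest is BL21.

BL21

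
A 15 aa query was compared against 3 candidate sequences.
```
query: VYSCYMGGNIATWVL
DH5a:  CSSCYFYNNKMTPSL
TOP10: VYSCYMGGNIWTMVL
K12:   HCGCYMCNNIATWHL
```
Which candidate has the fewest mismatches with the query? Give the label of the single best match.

TOP10

DH5a differs at 9 positions; TOP10 differs at 2 positions; K12 differs at 6 positions. The closest is TOP10.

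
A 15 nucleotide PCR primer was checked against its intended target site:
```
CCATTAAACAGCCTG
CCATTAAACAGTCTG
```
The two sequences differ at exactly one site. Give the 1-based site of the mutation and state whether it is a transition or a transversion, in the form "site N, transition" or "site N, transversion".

site 12, transition

The sequences differ only at site 12: C→T (pyrimidine→pyrimidine), a transition.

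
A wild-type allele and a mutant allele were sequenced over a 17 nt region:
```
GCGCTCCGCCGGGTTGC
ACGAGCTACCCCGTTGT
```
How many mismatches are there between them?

8

The sequences differ at sites 1, 4, 5, 7, 8, 11, 12, 17 (1-based) — 8 in total.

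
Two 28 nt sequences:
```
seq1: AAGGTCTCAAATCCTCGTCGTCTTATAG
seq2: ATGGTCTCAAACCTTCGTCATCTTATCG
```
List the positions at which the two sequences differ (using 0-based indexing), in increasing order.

1, 11, 13, 19, 26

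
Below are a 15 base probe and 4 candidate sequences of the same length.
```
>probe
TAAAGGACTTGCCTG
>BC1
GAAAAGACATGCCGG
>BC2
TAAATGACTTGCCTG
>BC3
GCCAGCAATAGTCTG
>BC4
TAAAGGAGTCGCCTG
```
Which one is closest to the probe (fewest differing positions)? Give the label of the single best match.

BC2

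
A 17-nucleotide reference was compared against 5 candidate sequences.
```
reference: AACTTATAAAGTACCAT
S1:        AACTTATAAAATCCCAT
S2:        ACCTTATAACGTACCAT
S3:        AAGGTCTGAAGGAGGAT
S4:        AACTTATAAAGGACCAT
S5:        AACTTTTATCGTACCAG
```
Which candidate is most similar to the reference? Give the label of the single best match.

S4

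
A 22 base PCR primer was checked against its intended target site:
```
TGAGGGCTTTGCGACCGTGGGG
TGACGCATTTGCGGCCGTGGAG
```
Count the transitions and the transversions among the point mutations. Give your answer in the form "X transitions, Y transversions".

Mismatches (1-based):
site 4: G→C (purine→pyrimidine, transversion)
site 6: G→C (purine→pyrimidine, transversion)
site 7: C→A (pyrimidine→purine, transversion)
site 14: A→G (purine→purine, transition)
site 21: G→A (purine→purine, transition)

2 transitions, 3 transversions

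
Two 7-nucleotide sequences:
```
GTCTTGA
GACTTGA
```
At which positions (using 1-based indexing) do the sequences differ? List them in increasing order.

2

Differences at position 2 (T→A).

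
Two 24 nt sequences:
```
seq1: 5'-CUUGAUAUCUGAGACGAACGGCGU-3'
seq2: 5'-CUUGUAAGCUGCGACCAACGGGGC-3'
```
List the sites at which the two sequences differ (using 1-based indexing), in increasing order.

5, 6, 8, 12, 16, 22, 24

Differences at site 5 (A→U), site 6 (U→A), site 8 (U→G), site 12 (A→C), site 16 (G→C), site 22 (C→G), site 24 (U→C).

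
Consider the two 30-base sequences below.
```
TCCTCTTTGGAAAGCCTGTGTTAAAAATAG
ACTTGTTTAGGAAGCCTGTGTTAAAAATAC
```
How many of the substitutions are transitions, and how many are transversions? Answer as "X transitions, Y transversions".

3 transitions, 3 transversions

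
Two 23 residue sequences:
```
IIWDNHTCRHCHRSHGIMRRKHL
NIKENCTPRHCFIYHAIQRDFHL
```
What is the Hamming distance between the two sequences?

12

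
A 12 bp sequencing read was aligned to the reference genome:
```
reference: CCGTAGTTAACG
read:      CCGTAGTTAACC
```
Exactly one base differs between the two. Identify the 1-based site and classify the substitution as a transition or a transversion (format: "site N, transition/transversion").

The sequences differ only at site 12: G→C (purine→pyrimidine), a transversion.

site 12, transversion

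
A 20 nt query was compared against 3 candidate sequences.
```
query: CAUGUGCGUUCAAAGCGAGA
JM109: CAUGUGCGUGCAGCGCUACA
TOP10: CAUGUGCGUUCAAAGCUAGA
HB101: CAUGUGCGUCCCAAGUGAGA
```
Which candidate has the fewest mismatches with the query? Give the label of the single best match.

TOP10

JM109 differs at 5 positions; TOP10 differs at 1 position; HB101 differs at 3 positions. The closest is TOP10.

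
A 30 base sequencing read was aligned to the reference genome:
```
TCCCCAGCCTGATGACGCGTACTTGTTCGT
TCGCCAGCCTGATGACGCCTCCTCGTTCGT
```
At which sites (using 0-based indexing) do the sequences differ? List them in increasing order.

2, 18, 20, 23

Scanning 0-based: 2: C/G; 18: G/C; 20: A/C; 23: T/C.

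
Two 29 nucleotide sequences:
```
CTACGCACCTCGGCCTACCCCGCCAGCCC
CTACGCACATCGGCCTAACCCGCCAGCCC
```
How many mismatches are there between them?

2

Comparing position by position, 2 sites differ: 9 (C/A), 18 (C/A).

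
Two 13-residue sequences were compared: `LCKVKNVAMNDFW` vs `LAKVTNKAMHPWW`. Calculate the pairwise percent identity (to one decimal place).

53.8%

Mismatches at positions 2, 5, 7, 10, 11, 12 (1-based): 6 of 13.
Identical positions: 7/13 = 53.85% → 53.8%.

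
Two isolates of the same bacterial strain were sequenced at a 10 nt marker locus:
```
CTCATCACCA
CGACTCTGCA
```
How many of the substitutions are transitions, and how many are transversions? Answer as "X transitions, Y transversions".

0 transitions, 5 transversions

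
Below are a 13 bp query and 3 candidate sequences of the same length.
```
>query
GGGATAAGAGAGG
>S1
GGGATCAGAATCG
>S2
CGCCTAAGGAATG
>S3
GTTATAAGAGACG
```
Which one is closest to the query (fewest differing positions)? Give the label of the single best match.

S3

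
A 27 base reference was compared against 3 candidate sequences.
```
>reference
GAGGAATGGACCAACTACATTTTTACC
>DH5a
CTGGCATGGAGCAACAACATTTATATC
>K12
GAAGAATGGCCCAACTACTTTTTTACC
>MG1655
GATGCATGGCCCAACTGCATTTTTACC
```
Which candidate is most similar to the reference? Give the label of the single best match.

K12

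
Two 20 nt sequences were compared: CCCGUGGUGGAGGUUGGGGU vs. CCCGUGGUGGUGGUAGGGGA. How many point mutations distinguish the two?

3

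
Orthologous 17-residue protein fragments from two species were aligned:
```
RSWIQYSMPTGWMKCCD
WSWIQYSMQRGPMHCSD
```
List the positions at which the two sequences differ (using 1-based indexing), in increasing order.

1, 9, 10, 12, 14, 16

Scanning 1-based: 1: R/W; 9: P/Q; 10: T/R; 12: W/P; 14: K/H; 16: C/S.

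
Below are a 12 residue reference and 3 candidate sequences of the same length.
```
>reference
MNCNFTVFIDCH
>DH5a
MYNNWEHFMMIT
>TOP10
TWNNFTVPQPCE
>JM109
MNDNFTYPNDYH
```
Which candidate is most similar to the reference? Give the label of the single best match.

DH5a differs at 9 positions; TOP10 differs at 7 positions; JM109 differs at 5 positions. The closest is JM109.

JM109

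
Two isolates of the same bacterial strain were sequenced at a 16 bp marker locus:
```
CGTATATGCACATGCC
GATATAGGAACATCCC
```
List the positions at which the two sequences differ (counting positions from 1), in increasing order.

Differences at position 1 (C→G), position 2 (G→A), position 7 (T→G), position 9 (C→A), position 14 (G→C).

1, 2, 7, 9, 14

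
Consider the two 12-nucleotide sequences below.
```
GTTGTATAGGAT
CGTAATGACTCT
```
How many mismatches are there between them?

The sequences differ at sites 1, 2, 4, 5, 6, 7, 9, 10, 11 (1-based) — 9 in total.

9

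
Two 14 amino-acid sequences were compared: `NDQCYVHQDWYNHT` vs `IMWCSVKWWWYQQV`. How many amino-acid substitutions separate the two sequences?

Comparing position by position, 10 positions differ: 1 (N/I), 2 (D/M), 3 (Q/W), 5 (Y/S), 7 (H/K), 8 (Q/W), 9 (D/W), 12 (N/Q), 13 (H/Q), 14 (T/V).

10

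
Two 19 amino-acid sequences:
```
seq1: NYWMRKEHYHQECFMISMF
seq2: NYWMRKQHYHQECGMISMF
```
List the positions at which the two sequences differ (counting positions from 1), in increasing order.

Scanning 1-based: 7: E/Q; 14: F/G.

7, 14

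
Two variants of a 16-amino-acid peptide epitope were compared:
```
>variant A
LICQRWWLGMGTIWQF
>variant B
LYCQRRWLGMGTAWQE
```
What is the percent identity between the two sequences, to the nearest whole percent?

4 positions differ (2, 6, 13, 16), so 12 of 16 match: 12/16 = 75%.

75%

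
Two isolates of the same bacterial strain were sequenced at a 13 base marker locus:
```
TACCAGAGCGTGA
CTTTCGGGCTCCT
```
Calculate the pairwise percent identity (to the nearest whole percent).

Mismatches at positions 1, 2, 3, 4, 5, 7, 10, 11, 12, 13 (1-based): 10 of 13.
Identical positions: 3/13 = 23.08% → 23%.

23%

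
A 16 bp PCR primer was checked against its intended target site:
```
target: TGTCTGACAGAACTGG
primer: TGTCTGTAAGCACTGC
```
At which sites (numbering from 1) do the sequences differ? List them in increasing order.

7, 8, 11, 16

Differences at site 7 (A→T), site 8 (C→A), site 11 (A→C), site 16 (G→C).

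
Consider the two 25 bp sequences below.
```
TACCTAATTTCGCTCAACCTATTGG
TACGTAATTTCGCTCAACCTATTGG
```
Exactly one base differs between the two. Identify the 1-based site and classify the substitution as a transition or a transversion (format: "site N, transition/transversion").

The sequences differ only at site 4: C→G (pyrimidine→purine), a transversion.

site 4, transversion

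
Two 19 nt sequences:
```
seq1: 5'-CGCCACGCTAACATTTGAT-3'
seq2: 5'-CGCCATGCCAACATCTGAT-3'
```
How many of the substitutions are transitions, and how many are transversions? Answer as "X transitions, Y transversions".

3 transitions, 0 transversions

Transitions (purine↔purine or pyrimidine↔pyrimidine): 6 C→T, 9 T→C, 15 T→C.
Transversions (purine↔pyrimidine): none.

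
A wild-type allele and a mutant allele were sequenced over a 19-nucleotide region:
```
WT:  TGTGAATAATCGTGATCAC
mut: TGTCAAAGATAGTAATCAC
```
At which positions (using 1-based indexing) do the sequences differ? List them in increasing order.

Differences at position 4 (G→C), position 7 (T→A), position 8 (A→G), position 11 (C→A), position 14 (G→A).

4, 7, 8, 11, 14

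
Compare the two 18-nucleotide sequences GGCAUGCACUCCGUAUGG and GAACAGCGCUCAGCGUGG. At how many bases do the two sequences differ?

8

The sequences differ at bases 2, 3, 4, 5, 8, 12, 14, 15 (1-based) — 8 in total.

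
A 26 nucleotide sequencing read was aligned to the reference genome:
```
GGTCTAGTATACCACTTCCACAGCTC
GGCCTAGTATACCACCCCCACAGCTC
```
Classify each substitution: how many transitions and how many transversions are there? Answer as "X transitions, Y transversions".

Mismatches (1-based):
position 3: T→C (pyrimidine→pyrimidine, transition)
position 16: T→C (pyrimidine→pyrimidine, transition)
position 17: T→C (pyrimidine→pyrimidine, transition)

3 transitions, 0 transversions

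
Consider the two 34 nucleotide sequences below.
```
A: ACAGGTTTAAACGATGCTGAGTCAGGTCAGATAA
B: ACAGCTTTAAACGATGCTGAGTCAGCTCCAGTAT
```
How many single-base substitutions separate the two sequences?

6

The sequences differ at positions 5, 26, 29, 30, 31, 34 (1-based) — 6 in total.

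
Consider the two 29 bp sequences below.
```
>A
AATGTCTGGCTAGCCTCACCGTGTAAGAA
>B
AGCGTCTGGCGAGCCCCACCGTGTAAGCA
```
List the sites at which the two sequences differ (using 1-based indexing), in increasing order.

2, 3, 11, 16, 28

Differences at site 2 (A→G), site 3 (T→C), site 11 (T→G), site 16 (T→C), site 28 (A→C).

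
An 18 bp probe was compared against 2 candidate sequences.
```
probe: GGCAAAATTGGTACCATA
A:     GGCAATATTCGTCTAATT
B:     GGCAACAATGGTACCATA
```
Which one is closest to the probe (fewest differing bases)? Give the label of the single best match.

A differs at 6 bases; B differs at 2 bases. The closest is B.

B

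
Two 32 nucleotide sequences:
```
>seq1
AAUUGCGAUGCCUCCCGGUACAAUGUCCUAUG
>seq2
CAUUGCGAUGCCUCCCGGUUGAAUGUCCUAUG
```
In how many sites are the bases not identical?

3

Mismatches (1-based): site 1: A→C; site 20: A→U; site 21: C→G.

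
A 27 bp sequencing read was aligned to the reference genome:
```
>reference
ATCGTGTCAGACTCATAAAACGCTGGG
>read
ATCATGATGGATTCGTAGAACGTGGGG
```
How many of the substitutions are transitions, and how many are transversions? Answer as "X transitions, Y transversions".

Mismatches (1-based):
site 4: G→A (purine→purine, transition)
site 7: T→A (pyrimidine→purine, transversion)
site 8: C→T (pyrimidine→pyrimidine, transition)
site 9: A→G (purine→purine, transition)
site 12: C→T (pyrimidine→pyrimidine, transition)
site 15: A→G (purine→purine, transition)
site 18: A→G (purine→purine, transition)
site 23: C→T (pyrimidine→pyrimidine, transition)
site 24: T→G (pyrimidine→purine, transversion)

7 transitions, 2 transversions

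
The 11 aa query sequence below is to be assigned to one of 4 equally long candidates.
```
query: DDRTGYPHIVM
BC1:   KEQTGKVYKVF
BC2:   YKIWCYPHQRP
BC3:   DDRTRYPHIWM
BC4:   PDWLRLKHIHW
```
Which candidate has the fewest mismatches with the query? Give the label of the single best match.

BC3

Hamming distances to query — BC1: 8; BC2: 8; BC3: 2; BC4: 8.
Smallest is BC3 with 2 mismatches.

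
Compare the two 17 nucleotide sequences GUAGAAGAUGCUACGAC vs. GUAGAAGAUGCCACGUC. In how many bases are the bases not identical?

2

Comparing position by position, 2 bases differ: 12 (U/C), 16 (A/U).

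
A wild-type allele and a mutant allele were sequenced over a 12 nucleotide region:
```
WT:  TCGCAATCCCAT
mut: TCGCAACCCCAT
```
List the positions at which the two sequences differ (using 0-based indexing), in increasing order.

6

Scanning 0-based: 6: T/C.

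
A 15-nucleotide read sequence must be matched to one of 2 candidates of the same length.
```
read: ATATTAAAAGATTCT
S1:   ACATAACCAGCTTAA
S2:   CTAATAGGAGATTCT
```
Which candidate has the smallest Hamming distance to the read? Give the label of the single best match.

Hamming distances to read — S1: 7; S2: 4.
Smallest is S2 with 4 mismatches.

S2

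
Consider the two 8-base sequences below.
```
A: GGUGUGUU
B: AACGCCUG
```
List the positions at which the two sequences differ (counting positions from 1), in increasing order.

1, 2, 3, 5, 6, 8

Scanning 1-based: 1: G/A; 2: G/A; 3: U/C; 5: U/C; 6: G/C; 8: U/G.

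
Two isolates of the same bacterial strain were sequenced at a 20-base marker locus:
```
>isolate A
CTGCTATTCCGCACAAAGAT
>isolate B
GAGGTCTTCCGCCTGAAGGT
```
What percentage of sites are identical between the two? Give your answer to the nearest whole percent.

60%

8 positions differ (1, 2, 4, 6, 13, 14, 15, 19), so 12 of 20 match: 12/20 = 60%.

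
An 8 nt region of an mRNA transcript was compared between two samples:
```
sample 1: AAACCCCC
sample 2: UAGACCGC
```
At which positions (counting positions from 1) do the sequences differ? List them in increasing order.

1, 3, 4, 7

Differences at position 1 (A→U), position 3 (A→G), position 4 (C→A), position 7 (C→G).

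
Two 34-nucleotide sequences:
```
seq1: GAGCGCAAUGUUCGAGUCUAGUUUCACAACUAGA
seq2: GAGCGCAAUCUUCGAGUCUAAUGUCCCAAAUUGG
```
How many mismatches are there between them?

The sequences differ at positions 10, 21, 23, 26, 30, 32, 34 (1-based) — 7 in total.

7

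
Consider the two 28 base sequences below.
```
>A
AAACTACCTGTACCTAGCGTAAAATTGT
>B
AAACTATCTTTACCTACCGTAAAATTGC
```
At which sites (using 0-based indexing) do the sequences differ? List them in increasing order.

6, 9, 16, 27

Scanning 0-based: 6: C/T; 9: G/T; 16: G/C; 27: T/C.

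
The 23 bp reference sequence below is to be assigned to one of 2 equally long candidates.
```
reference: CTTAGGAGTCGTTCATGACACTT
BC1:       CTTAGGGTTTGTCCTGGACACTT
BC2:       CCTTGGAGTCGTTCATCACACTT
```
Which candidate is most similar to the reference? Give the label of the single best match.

BC2

BC1 differs at 6 bases; BC2 differs at 3 bases. The closest is BC2.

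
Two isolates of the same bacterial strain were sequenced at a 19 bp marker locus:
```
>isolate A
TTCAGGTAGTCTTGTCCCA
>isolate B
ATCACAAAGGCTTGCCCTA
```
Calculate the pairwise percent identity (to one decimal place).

63.2%

Mismatches at positions 1, 5, 6, 7, 10, 15, 18 (1-based): 7 of 19.
Identical positions: 12/19 = 63.16% → 63.2%.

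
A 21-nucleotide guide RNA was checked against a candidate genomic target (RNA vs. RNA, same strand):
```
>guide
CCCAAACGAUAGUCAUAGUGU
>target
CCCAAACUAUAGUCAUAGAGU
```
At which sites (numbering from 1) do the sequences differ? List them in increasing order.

Differences at site 8 (G→U), site 19 (U→A).

8, 19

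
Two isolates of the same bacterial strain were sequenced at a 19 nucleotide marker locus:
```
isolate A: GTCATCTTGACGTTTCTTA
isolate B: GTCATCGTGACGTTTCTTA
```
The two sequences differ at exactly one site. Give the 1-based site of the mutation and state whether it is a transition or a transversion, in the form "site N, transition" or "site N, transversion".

site 7, transversion

The sequences differ only at site 7: T→G (pyrimidine→purine), a transversion.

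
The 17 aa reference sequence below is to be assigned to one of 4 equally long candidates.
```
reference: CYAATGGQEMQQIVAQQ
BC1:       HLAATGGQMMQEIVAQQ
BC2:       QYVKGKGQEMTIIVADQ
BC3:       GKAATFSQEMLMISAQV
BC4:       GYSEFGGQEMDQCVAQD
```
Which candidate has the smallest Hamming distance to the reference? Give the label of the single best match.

BC1 differs at 4 residues; BC2 differs at 8 residues; BC3 differs at 8 residues; BC4 differs at 7 residues. The closest is BC1.

BC1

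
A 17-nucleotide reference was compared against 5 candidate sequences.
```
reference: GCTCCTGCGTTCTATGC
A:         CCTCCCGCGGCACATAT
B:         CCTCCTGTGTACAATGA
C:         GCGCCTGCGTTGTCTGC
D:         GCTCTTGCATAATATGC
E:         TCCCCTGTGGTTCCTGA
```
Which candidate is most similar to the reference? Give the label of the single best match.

Hamming distances to reference — A: 8; B: 5; C: 3; D: 4; E: 8.
Smallest is C with 3 mismatches.

C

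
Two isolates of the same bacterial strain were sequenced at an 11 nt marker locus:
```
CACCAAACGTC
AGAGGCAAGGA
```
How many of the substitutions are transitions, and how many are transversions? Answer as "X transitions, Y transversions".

Mismatches (1-based):
base 1: C→A (pyrimidine→purine, transversion)
base 2: A→G (purine→purine, transition)
base 3: C→A (pyrimidine→purine, transversion)
base 4: C→G (pyrimidine→purine, transversion)
base 5: A→G (purine→purine, transition)
base 6: A→C (purine→pyrimidine, transversion)
base 8: C→A (pyrimidine→purine, transversion)
base 10: T→G (pyrimidine→purine, transversion)
base 11: C→A (pyrimidine→purine, transversion)

2 transitions, 7 transversions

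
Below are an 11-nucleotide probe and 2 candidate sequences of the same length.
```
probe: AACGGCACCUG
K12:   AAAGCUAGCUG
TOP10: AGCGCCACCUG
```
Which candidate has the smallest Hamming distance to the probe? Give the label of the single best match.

Hamming distances to probe — K12: 4; TOP10: 2.
Smallest is TOP10 with 2 mismatches.

TOP10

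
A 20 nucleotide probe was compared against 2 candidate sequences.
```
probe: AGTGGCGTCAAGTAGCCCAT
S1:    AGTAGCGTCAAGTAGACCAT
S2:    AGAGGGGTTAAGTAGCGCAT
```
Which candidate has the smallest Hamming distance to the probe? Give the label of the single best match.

Hamming distances to probe — S1: 2; S2: 4.
Smallest is S1 with 2 mismatches.

S1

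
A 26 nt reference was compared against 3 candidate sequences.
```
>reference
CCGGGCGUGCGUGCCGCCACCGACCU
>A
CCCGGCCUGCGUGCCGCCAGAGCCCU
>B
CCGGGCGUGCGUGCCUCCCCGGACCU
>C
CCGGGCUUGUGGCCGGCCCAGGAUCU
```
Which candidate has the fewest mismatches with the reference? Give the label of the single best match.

A differs at 5 positions; B differs at 3 positions; C differs at 9 positions. The closest is B.

B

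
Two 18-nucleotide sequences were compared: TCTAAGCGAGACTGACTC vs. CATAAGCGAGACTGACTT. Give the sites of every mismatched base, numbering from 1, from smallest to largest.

1, 2, 18

Differences at site 1 (T→C), site 2 (C→A), site 18 (C→T).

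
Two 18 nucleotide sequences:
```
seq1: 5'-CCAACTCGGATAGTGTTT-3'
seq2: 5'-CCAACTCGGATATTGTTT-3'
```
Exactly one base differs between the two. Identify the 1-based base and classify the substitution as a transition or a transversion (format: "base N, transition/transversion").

base 13, transversion

The sequences differ only at base 13: G→T (purine→pyrimidine), a transversion.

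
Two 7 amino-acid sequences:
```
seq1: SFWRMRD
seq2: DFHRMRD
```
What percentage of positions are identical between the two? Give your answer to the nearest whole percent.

Mismatches at positions 1, 3 (1-based): 2 of 7.
Identical positions: 5/7 = 71.43% → 71%.

71%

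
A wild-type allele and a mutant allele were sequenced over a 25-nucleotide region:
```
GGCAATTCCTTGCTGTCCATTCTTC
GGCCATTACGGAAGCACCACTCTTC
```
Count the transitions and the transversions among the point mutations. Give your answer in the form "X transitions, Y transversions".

Mismatches (1-based):
position 4: A→C (purine→pyrimidine, transversion)
position 8: C→A (pyrimidine→purine, transversion)
position 10: T→G (pyrimidine→purine, transversion)
position 11: T→G (pyrimidine→purine, transversion)
position 12: G→A (purine→purine, transition)
position 13: C→A (pyrimidine→purine, transversion)
position 14: T→G (pyrimidine→purine, transversion)
position 15: G→C (purine→pyrimidine, transversion)
position 16: T→A (pyrimidine→purine, transversion)
position 20: T→C (pyrimidine→pyrimidine, transition)

2 transitions, 8 transversions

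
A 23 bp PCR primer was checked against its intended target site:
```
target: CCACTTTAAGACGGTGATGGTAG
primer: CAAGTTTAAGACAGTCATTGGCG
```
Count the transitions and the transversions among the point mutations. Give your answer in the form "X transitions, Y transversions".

1 transition, 6 transversions

Mismatches (1-based):
position 2: C→A (pyrimidine→purine, transversion)
position 4: C→G (pyrimidine→purine, transversion)
position 13: G→A (purine→purine, transition)
position 16: G→C (purine→pyrimidine, transversion)
position 19: G→T (purine→pyrimidine, transversion)
position 21: T→G (pyrimidine→purine, transversion)
position 22: A→C (purine→pyrimidine, transversion)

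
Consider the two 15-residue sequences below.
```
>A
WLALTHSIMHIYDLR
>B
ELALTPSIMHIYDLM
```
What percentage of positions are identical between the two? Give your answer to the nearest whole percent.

Mismatches at positions 1, 6, 15 (1-based): 3 of 15.
Identical positions: 12/15 = 80% → 80%.

80%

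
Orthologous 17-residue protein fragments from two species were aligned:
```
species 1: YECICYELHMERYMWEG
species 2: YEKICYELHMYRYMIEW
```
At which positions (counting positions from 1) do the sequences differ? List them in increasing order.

3, 11, 15, 17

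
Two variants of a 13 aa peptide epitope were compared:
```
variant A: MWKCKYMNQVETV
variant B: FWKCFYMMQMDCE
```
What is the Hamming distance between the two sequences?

7

Mismatches (1-based): residue 1: M→F; residue 5: K→F; residue 8: N→M; residue 10: V→M; residue 11: E→D; residue 12: T→C; residue 13: V→E.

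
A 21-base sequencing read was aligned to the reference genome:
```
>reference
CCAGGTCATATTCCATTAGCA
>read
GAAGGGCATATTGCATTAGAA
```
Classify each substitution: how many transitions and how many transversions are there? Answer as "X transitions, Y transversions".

Mismatches (1-based):
base 1: C→G (pyrimidine→purine, transversion)
base 2: C→A (pyrimidine→purine, transversion)
base 6: T→G (pyrimidine→purine, transversion)
base 13: C→G (pyrimidine→purine, transversion)
base 20: C→A (pyrimidine→purine, transversion)

0 transitions, 5 transversions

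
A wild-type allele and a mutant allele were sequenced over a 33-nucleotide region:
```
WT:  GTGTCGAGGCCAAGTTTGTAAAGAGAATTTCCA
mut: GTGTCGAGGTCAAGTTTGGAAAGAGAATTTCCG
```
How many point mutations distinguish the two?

Comparing position by position, 3 sites differ: 10 (C/T), 19 (T/G), 33 (A/G).

3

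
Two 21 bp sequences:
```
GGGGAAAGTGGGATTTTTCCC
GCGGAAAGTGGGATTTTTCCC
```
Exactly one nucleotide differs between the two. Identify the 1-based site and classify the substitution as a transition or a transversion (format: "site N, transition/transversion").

Site 2 changes G→C. G is a purine and C is a pyrimidine, so this is a transversion.

site 2, transversion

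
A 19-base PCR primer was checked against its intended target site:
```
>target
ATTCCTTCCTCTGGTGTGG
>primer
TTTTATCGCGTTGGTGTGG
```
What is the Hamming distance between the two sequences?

7

The sequences differ at bases 1, 4, 5, 7, 8, 10, 11 (1-based) — 7 in total.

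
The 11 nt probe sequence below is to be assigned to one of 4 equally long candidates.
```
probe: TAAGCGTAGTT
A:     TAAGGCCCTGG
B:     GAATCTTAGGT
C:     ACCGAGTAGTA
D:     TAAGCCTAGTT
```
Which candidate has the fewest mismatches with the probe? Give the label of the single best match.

Hamming distances to probe — A: 7; B: 4; C: 5; D: 1.
Smallest is D with 1 mismatch.

D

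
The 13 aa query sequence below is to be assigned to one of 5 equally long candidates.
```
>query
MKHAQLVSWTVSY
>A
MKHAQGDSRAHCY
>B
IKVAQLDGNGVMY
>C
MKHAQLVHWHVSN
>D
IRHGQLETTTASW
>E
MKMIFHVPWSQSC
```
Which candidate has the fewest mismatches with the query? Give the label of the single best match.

Hamming distances to query — A: 6; B: 7; C: 3; D: 8; E: 8.
Smallest is C with 3 mismatches.

C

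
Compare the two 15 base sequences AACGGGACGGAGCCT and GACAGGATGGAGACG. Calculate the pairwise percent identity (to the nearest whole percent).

5 positions differ (1, 4, 8, 13, 15), so 10 of 15 match: 10/15 = 66.67%.

67%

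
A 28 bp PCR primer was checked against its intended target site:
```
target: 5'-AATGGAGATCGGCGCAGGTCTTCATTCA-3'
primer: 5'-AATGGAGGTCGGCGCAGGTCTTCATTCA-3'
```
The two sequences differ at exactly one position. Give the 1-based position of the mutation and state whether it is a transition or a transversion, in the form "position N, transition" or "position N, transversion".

position 8, transition

Position 8 changes A→G. A is a purine and G is a purine, so this is a transition.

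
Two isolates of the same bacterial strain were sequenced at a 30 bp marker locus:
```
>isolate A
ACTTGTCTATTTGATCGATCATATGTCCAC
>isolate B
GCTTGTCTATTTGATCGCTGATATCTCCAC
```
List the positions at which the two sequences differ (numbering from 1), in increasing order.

Differences at position 1 (A→G), position 18 (A→C), position 20 (C→G), position 25 (G→C).

1, 18, 20, 25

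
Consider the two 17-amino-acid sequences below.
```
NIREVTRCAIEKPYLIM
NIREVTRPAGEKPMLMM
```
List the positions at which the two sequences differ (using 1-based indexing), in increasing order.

8, 10, 14, 16

Scanning 1-based: 8: C/P; 10: I/G; 14: Y/M; 16: I/M.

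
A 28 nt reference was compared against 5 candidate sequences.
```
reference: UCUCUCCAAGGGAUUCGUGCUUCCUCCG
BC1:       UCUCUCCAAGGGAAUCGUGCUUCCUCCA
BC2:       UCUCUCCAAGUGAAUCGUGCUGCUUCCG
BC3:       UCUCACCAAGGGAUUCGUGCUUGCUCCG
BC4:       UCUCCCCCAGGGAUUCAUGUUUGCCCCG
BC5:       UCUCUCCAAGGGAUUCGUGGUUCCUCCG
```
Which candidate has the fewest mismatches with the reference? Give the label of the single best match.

Hamming distances to reference — BC1: 2; BC2: 4; BC3: 2; BC4: 6; BC5: 1.
Smallest is BC5 with 1 mismatch.

BC5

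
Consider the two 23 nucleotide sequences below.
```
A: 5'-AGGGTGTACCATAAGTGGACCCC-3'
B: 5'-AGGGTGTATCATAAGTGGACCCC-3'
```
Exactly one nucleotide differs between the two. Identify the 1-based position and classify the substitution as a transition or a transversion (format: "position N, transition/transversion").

Position 9 changes C→T. C is a pyrimidine and T is a pyrimidine, so this is a transition.

position 9, transition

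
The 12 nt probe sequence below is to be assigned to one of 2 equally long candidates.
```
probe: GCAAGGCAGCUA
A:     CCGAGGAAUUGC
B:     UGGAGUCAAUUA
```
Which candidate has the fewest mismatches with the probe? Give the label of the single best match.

B

A differs at 7 bases; B differs at 6 bases. The closest is B.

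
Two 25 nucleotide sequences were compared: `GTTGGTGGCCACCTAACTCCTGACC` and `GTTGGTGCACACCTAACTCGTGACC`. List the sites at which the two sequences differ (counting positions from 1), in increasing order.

8, 9, 20

Scanning 1-based: 8: G/C; 9: C/A; 20: C/G.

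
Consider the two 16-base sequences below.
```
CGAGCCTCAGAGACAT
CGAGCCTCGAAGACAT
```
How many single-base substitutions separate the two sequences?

The sequences differ at positions 9, 10 (1-based) — 2 in total.

2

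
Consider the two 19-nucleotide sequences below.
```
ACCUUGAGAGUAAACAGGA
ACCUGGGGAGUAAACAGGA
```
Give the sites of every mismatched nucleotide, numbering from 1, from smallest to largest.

5, 7

Differences at site 5 (U→G), site 7 (A→G).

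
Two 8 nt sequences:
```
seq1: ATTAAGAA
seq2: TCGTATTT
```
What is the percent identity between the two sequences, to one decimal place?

Mismatches at positions 1, 2, 3, 4, 6, 7, 8 (1-based): 7 of 8.
Identical positions: 1/8 = 12.5% → 12.5%.

12.5%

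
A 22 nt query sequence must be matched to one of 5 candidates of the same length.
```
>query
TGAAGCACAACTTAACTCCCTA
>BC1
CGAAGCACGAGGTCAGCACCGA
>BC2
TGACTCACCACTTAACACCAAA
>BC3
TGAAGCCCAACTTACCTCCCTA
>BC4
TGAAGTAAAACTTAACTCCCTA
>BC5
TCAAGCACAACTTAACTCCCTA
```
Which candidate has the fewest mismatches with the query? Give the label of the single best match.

BC5

Hamming distances to query — BC1: 9; BC2: 6; BC3: 2; BC4: 2; BC5: 1.
Smallest is BC5 with 1 mismatch.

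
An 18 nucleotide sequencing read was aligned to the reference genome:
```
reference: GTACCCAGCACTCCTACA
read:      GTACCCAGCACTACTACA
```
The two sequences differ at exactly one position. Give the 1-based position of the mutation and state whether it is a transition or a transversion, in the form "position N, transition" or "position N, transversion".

The sequences differ only at position 13: C→A (pyrimidine→purine), a transversion.

position 13, transversion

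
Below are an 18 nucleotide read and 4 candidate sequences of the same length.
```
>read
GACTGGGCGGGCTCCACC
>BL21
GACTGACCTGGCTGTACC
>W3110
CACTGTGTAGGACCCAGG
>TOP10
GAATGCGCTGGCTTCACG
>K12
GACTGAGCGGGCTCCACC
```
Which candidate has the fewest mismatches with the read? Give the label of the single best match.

K12

BL21 differs at 5 sites; W3110 differs at 8 sites; TOP10 differs at 5 sites; K12 differs at 1 site. The closest is K12.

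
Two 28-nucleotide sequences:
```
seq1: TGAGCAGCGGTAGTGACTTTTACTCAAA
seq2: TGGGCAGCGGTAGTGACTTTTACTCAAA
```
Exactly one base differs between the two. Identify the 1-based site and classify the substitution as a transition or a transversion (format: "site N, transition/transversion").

Site 3 changes A→G. A is a purine and G is a purine, so this is a transition.

site 3, transition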